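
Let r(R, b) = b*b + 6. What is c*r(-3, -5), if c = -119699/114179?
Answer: -3710669/114179 ≈ -32.499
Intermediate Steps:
c = -119699/114179 (c = -119699*1/114179 = -119699/114179 ≈ -1.0483)
r(R, b) = 6 + b² (r(R, b) = b² + 6 = 6 + b²)
c*r(-3, -5) = -119699*(6 + (-5)²)/114179 = -119699*(6 + 25)/114179 = -119699/114179*31 = -3710669/114179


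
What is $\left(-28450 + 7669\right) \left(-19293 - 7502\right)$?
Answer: $556826895$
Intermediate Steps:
$\left(-28450 + 7669\right) \left(-19293 - 7502\right) = \left(-20781\right) \left(-26795\right) = 556826895$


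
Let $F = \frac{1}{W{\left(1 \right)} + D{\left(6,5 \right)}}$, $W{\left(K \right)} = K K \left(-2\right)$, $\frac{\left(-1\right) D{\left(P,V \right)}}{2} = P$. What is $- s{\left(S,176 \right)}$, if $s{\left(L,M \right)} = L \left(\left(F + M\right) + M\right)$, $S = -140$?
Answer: $49270$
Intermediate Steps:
$D{\left(P,V \right)} = - 2 P$
$W{\left(K \right)} = - 2 K^{2}$ ($W{\left(K \right)} = K^{2} \left(-2\right) = - 2 K^{2}$)
$F = - \frac{1}{14}$ ($F = \frac{1}{- 2 \cdot 1^{2} - 12} = \frac{1}{\left(-2\right) 1 - 12} = \frac{1}{-2 - 12} = \frac{1}{-14} = - \frac{1}{14} \approx -0.071429$)
$s{\left(L,M \right)} = L \left(- \frac{1}{14} + 2 M\right)$ ($s{\left(L,M \right)} = L \left(\left(- \frac{1}{14} + M\right) + M\right) = L \left(- \frac{1}{14} + 2 M\right)$)
$- s{\left(S,176 \right)} = - \frac{\left(-140\right) \left(-1 + 28 \cdot 176\right)}{14} = - \frac{\left(-140\right) \left(-1 + 4928\right)}{14} = - \frac{\left(-140\right) 4927}{14} = \left(-1\right) \left(-49270\right) = 49270$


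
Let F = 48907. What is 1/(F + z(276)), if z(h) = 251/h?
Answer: 276/13498583 ≈ 2.0447e-5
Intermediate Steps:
1/(F + z(276)) = 1/(48907 + 251/276) = 1/(13498583/276) = 276/13498583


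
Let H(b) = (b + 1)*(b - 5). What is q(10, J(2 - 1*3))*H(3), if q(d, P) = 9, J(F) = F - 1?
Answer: -72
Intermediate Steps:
J(F) = -1 + F
H(b) = (1 + b)*(-5 + b)
q(10, J(2 - 1*3))*H(3) = 9*(-5 + 3² - 4*3) = 9*(-5 + 9 - 12) = 9*(-8) = -72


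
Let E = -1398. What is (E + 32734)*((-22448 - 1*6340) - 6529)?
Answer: -1106693512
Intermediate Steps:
(E + 32734)*((-22448 - 1*6340) - 6529) = (-1398 + 32734)*((-22448 - 1*6340) - 6529) = 31336*((-22448 - 6340) - 6529) = 31336*(-28788 - 6529) = 31336*(-35317) = -1106693512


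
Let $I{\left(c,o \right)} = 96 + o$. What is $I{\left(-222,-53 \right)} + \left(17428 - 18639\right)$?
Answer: $-1168$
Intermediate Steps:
$I{\left(-222,-53 \right)} + \left(17428 - 18639\right) = \left(96 - 53\right) + \left(17428 - 18639\right) = 43 - 1211 = -1168$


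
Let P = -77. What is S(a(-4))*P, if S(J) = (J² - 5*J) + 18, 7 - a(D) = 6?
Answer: -1078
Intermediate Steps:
a(D) = 1 (a(D) = 7 - 1*6 = 7 - 6 = 1)
S(J) = 18 + J² - 5*J
S(a(-4))*P = (18 + 1² - 5*1)*(-77) = (18 + 1 - 5)*(-77) = 14*(-77) = -1078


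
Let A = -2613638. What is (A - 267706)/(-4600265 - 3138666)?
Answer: 2881344/7738931 ≈ 0.37232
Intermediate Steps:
(A - 267706)/(-4600265 - 3138666) = (-2613638 - 267706)/(-4600265 - 3138666) = -2881344/(-7738931) = -2881344*(-1/7738931) = 2881344/7738931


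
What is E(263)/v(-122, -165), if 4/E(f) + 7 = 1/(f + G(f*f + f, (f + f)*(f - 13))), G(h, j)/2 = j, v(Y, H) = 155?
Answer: -263263/71410050 ≈ -0.0036866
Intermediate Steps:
G(h, j) = 2*j
E(f) = 4/(-7 + 1/(f + 4*f*(-13 + f))) (E(f) = 4/(-7 + 1/(f + 2*((f + f)*(f - 13)))) = 4/(-7 + 1/(f + 2*((2*f)*(-13 + f)))) = 4/(-7 + 1/(f + 2*(2*f*(-13 + f)))) = 4/(-7 + 1/(f + 4*f*(-13 + f))))
E(263)/v(-122, -165) = (4*263*(51 - 4*263)/(-1 - 357*263 + 28*263**2))/155 = (4*263*(51 - 1052)/(-1 - 93891 + 28*69169))*(1/155) = (4*263*(-1001)/(-1 - 93891 + 1936732))*(1/155) = (4*263*(-1001)/1842840)*(1/155) = (4*263*(1/1842840)*(-1001))*(1/155) = -263263/460710*1/155 = -263263/71410050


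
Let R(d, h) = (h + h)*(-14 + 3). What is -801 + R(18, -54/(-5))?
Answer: -5193/5 ≈ -1038.6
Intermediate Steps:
R(d, h) = -22*h (R(d, h) = (2*h)*(-11) = -22*h)
-801 + R(18, -54/(-5)) = -801 - (-1188)/(-5) = -801 - (-1188)*(-1)/5 = -801 - 22*54/5 = -801 - 1188/5 = -5193/5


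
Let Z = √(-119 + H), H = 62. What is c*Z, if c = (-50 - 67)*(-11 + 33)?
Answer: -2574*I*√57 ≈ -19433.0*I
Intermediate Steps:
Z = I*√57 (Z = √(-119 + 62) = √(-57) = I*√57 ≈ 7.5498*I)
c = -2574 (c = -117*22 = -2574)
c*Z = -2574*I*√57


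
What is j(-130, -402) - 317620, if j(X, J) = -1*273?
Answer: -317893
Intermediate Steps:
j(X, J) = -273
j(-130, -402) - 317620 = -273 - 317620 = -317893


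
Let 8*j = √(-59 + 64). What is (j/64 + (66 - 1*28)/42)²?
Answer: 94636189/115605504 + 19*√5/5376 ≈ 0.82652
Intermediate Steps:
j = √5/8 (j = √(-59 + 64)/8 = √5/8 ≈ 0.27951)
(j/64 + (66 - 1*28)/42)² = ((√5/8)/64 + (66 - 1*28)/42)² = ((√5/8)*(1/64) + (66 - 28)*(1/42))² = (√5/512 + 38*(1/42))² = (√5/512 + 19/21)² = (19/21 + √5/512)²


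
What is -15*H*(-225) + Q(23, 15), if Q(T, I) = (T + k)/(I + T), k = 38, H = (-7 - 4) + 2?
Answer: -1154189/38 ≈ -30373.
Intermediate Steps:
H = -9 (H = -11 + 2 = -9)
Q(T, I) = (38 + T)/(I + T) (Q(T, I) = (T + 38)/(I + T) = (38 + T)/(I + T))
-15*H*(-225) + Q(23, 15) = -15*(-9)*(-225) + (38 + 23)/(15 + 23) = 135*(-225) + 61/38 = -30375 + (1/38)*61 = -30375 + 61/38 = -1154189/38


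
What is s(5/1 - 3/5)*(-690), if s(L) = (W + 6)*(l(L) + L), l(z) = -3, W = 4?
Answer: -9660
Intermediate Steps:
s(L) = -30 + 10*L (s(L) = (4 + 6)*(-3 + L) = 10*(-3 + L) = -30 + 10*L)
s(5/1 - 3/5)*(-690) = (-30 + 10*(5/1 - 3/5))*(-690) = (-30 + 10*(5*1 - 3*⅕))*(-690) = (-30 + 10*(5 - ⅗))*(-690) = (-30 + 10*(22/5))*(-690) = (-30 + 44)*(-690) = 14*(-690) = -9660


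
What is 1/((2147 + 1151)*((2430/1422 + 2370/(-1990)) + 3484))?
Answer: 15721/180664789588 ≈ 8.7017e-8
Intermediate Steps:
1/((2147 + 1151)*((2430/1422 + 2370/(-1990)) + 3484)) = 1/(3298*((2430*(1/1422) + 2370*(-1/1990)) + 3484)) = 1/(3298*((135/79 - 237/199) + 3484)) = 1/(3298*(8142/15721 + 3484)) = 1/(3298*(54780106/15721)) = 1/(180664789588/15721) = 15721/180664789588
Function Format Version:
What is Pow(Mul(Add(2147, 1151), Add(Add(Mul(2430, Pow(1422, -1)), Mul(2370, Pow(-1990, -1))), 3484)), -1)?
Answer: Rational(15721, 180664789588) ≈ 8.7017e-8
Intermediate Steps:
Pow(Mul(Add(2147, 1151), Add(Add(Mul(2430, Pow(1422, -1)), Mul(2370, Pow(-1990, -1))), 3484)), -1) = Pow(Mul(3298, Add(Add(Mul(2430, Rational(1, 1422)), Mul(2370, Rational(-1, 1990))), 3484)), -1) = Pow(Mul(3298, Add(Add(Rational(135, 79), Rational(-237, 199)), 3484)), -1) = Pow(Mul(3298, Add(Rational(8142, 15721), 3484)), -1) = Pow(Mul(3298, Rational(54780106, 15721)), -1) = Pow(Rational(180664789588, 15721), -1) = Rational(15721, 180664789588)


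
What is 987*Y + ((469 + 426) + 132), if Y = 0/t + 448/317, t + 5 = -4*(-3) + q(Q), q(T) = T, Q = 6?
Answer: 767735/317 ≈ 2421.9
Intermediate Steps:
t = 13 (t = -5 + (-4*(-3) + 6) = -5 + (12 + 6) = -5 + 18 = 13)
Y = 448/317 (Y = 0/13 + 448/317 = 0*(1/13) + 448*(1/317) = 0 + 448/317 = 448/317 ≈ 1.4132)
987*Y + ((469 + 426) + 132) = 987*(448/317) + ((469 + 426) + 132) = 442176/317 + (895 + 132) = 442176/317 + 1027 = 767735/317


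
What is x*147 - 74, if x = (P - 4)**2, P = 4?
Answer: -74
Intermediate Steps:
x = 0 (x = (4 - 4)**2 = 0**2 = 0)
x*147 - 74 = 0*147 - 74 = 0 - 74 = -74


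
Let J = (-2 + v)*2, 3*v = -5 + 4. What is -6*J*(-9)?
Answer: -252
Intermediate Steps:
v = -⅓ (v = (-5 + 4)/3 = (⅓)*(-1) = -⅓ ≈ -0.33333)
J = -14/3 (J = (-2 - ⅓)*2 = -7/3*2 = -14/3 ≈ -4.6667)
-6*J*(-9) = -6*(-14/3)*(-9) = 28*(-9) = -252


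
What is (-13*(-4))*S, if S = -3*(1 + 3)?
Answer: -624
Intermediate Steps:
S = -12 (S = -3*4 = -12)
(-13*(-4))*S = -13*(-4)*(-12) = 52*(-12) = -624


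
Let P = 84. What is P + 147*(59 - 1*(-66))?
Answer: 18459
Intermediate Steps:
P + 147*(59 - 1*(-66)) = 84 + 147*(59 - 1*(-66)) = 84 + 147*(59 + 66) = 84 + 147*125 = 84 + 18375 = 18459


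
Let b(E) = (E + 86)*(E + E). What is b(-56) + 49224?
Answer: 45864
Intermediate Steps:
b(E) = 2*E*(86 + E) (b(E) = (86 + E)*(2*E) = 2*E*(86 + E))
b(-56) + 49224 = 2*(-56)*(86 - 56) + 49224 = 2*(-56)*30 + 49224 = -3360 + 49224 = 45864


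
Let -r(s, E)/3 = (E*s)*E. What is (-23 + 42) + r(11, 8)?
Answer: -2093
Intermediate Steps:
r(s, E) = -3*s*E² (r(s, E) = -3*E*s*E = -3*s*E²)
(-23 + 42) + r(11, 8) = (-23 + 42) - 3*11*8² = 19 - 3*11*64 = 19 - 2112 = -2093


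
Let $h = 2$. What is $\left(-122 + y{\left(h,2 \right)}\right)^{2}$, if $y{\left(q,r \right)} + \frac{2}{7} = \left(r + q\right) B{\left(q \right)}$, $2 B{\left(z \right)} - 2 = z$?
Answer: $\frac{640000}{49} \approx 13061.0$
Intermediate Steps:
$B{\left(z \right)} = 1 + \frac{z}{2}$
$y{\left(q,r \right)} = - \frac{2}{7} + \left(1 + \frac{q}{2}\right) \left(q + r\right)$ ($y{\left(q,r \right)} = - \frac{2}{7} + \left(r + q\right) \left(1 + \frac{q}{2}\right) = - \frac{2}{7} + \left(q + r\right) \left(1 + \frac{q}{2}\right) = - \frac{2}{7} + \left(1 + \frac{q}{2}\right) \left(q + r\right)$)
$\left(-122 + y{\left(h,2 \right)}\right)^{2} = \left(-122 + \left(- \frac{2}{7} + \frac{1}{2} \cdot 2 \left(2 + 2\right) + \frac{1}{2} \cdot 2 \left(2 + 2\right)\right)\right)^{2} = \left(-122 + \left(- \frac{2}{7} + \frac{1}{2} \cdot 2 \cdot 4 + \frac{1}{2} \cdot 2 \cdot 4\right)\right)^{2} = \left(-122 + \left(- \frac{2}{7} + 4 + 4\right)\right)^{2} = \left(-122 + \frac{54}{7}\right)^{2} = \left(- \frac{800}{7}\right)^{2} = \frac{640000}{49}$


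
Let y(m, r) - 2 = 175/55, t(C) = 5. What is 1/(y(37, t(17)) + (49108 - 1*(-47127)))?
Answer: 11/1058642 ≈ 1.0391e-5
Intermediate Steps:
y(m, r) = 57/11 (y(m, r) = 2 + 175/55 = 2 + 175*(1/55) = 2 + 35/11 = 57/11)
1/(y(37, t(17)) + (49108 - 1*(-47127))) = 1/(57/11 + (49108 - 1*(-47127))) = 1/(57/11 + (49108 + 47127)) = 1/(57/11 + 96235) = 1/(1058642/11) = 11/1058642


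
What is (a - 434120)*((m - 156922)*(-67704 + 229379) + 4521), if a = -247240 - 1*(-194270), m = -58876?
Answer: 16994149804164610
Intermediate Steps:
a = -52970 (a = -247240 + 194270 = -52970)
(a - 434120)*((m - 156922)*(-67704 + 229379) + 4521) = (-52970 - 434120)*((-58876 - 156922)*(-67704 + 229379) + 4521) = -487090*(-215798*161675 + 4521) = -487090*(-34889141650 + 4521) = -487090*(-34889137129) = 16994149804164610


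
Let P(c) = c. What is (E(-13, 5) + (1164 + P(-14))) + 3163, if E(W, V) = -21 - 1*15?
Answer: 4277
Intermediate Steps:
E(W, V) = -36 (E(W, V) = -21 - 15 = -36)
(E(-13, 5) + (1164 + P(-14))) + 3163 = (-36 + (1164 - 14)) + 3163 = (-36 + 1150) + 3163 = 1114 + 3163 = 4277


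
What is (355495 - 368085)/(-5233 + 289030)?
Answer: -12590/283797 ≈ -0.044363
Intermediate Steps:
(355495 - 368085)/(-5233 + 289030) = -12590/283797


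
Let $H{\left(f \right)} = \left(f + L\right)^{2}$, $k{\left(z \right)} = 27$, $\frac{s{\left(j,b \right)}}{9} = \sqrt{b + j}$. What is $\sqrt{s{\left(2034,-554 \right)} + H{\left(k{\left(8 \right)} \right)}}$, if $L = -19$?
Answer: $\sqrt{64 + 18 \sqrt{370}} \approx 20.254$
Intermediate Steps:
$s{\left(j,b \right)} = 9 \sqrt{b + j}$
$H{\left(f \right)} = \left(-19 + f\right)^{2}$ ($H{\left(f \right)} = \left(f - 19\right)^{2} = \left(-19 + f\right)^{2}$)
$\sqrt{s{\left(2034,-554 \right)} + H{\left(k{\left(8 \right)} \right)}} = \sqrt{9 \sqrt{-554 + 2034} + \left(-19 + 27\right)^{2}} = \sqrt{9 \sqrt{1480} + 8^{2}} = \sqrt{9 \cdot 2 \sqrt{370} + 64} = \sqrt{18 \sqrt{370} + 64} = \sqrt{64 + 18 \sqrt{370}}$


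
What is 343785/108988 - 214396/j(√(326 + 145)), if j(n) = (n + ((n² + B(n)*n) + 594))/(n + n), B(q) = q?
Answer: 1086774171821/12242077100 - 31363072*√471/112325 ≈ -5970.9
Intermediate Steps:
j(n) = (594 + n + 2*n²)/(2*n) (j(n) = (n + ((n² + n*n) + 594))/(n + n) = (n + ((n² + n²) + 594))/((2*n)) = (n + (2*n² + 594))*(1/(2*n)) = (n + (594 + 2*n²))*(1/(2*n)) = (594 + n + 2*n²)*(1/(2*n)) = (594 + n + 2*n²)/(2*n))
343785/108988 - 214396/j(√(326 + 145)) = 343785/108988 - 214396/(½ + √(326 + 145) + 297/(√(326 + 145))) = 343785*(1/108988) - 214396/(½ + √471 + 297/(√471)) = 343785/108988 - 214396/(½ + √471 + 297*(√471/471)) = 343785/108988 - 214396/(½ + √471 + 99*√471/157) = 343785/108988 - 214396/(½ + 256*√471/157)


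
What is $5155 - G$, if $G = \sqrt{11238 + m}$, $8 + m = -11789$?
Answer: $5155 - i \sqrt{559} \approx 5155.0 - 23.643 i$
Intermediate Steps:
$m = -11797$ ($m = -8 - 11789 = -11797$)
$G = i \sqrt{559}$ ($G = \sqrt{11238 - 11797} = \sqrt{-559} = i \sqrt{559} \approx 23.643 i$)
$5155 - G = 5155 - i \sqrt{559}$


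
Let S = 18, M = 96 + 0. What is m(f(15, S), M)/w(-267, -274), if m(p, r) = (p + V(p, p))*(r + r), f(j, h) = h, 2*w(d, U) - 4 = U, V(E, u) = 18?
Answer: -256/5 ≈ -51.200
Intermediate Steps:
w(d, U) = 2 + U/2
M = 96
m(p, r) = 2*r*(18 + p) (m(p, r) = (p + 18)*(r + r) = (18 + p)*(2*r) = 2*r*(18 + p))
m(f(15, S), M)/w(-267, -274) = (2*96*(18 + 18))/(2 + (1/2)*(-274)) = (2*96*36)/(2 - 137) = 6912/(-135) = 6912*(-1/135) = -256/5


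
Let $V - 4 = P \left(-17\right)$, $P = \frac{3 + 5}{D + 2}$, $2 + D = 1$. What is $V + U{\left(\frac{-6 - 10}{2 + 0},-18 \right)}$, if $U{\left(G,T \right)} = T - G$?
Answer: $-142$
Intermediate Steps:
$D = -1$ ($D = -2 + 1 = -1$)
$P = 8$ ($P = \frac{3 + 5}{-1 + 2} = \frac{8}{1} = 8 \cdot 1 = 8$)
$V = -132$ ($V = 4 + 8 \left(-17\right) = 4 - 136 = -132$)
$V + U{\left(\frac{-6 - 10}{2 + 0},-18 \right)} = -132 - \left(18 + \frac{-6 - 10}{2 + 0}\right) = -132 - \left(18 - \frac{16}{2}\right) = -132 - \left(18 - 8\right) = -132 - 10 = -142$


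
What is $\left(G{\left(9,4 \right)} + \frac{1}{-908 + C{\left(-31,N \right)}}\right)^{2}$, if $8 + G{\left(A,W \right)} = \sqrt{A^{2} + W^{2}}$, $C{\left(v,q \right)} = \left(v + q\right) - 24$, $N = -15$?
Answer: $\frac{154009573}{956484} - \frac{7825 \sqrt{97}}{489} \approx 3.4145$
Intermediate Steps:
$C{\left(v,q \right)} = -24 + q + v$ ($C{\left(v,q \right)} = \left(q + v\right) - 24 = -24 + q + v$)
$G{\left(A,W \right)} = -8 + \sqrt{A^{2} + W^{2}}$
$\left(G{\left(9,4 \right)} + \frac{1}{-908 + C{\left(-31,N \right)}}\right)^{2} = \left(\left(-8 + \sqrt{9^{2} + 4^{2}}\right) + \frac{1}{-908 - 70}\right)^{2} = \left(\left(-8 + \sqrt{81 + 16}\right) + \frac{1}{-908 - 70}\right)^{2} = \left(\left(-8 + \sqrt{97}\right) + \frac{1}{-978}\right)^{2} = \left(\left(-8 + \sqrt{97}\right) - \frac{1}{978}\right)^{2} = \left(- \frac{7825}{978} + \sqrt{97}\right)^{2}$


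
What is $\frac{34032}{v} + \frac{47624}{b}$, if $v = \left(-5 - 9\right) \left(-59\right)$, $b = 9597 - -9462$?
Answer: $\frac{343976656}{7871367} \approx 43.7$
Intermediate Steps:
$b = 19059$ ($b = 9597 + 9462 = 19059$)
$v = 826$ ($v = \left(-14\right) \left(-59\right) = 826$)
$\frac{34032}{v} + \frac{47624}{b} = \frac{34032}{826} + \frac{47624}{19059} = 34032 \cdot \frac{1}{826} + 47624 \cdot \frac{1}{19059} = \frac{17016}{413} + \frac{47624}{19059} = \frac{343976656}{7871367}$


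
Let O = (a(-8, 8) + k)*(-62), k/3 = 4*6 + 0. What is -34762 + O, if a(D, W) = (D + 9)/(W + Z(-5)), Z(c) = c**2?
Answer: -1294520/33 ≈ -39228.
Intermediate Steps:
a(D, W) = (9 + D)/(25 + W) (a(D, W) = (D + 9)/(W + (-5)**2) = (9 + D)/(W + 25) = (9 + D)/(25 + W))
k = 72 (k = 3*(4*6 + 0) = 3*(24 + 0) = 3*24 = 72)
O = -147374/33 (O = ((9 - 8)/(25 + 8) + 72)*(-62) = (1/33 + 72)*(-62) = (2377/33)*(-62) = -147374/33 ≈ -4465.9)
-34762 + O = -34762 - 147374/33 = -1294520/33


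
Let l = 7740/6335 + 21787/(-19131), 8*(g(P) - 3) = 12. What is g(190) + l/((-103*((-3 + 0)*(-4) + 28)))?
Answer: 64198374703/14266369320 ≈ 4.5000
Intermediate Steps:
g(P) = 9/2 (g(P) = 3 + (⅛)*12 = 3 + 3/2 = 9/2)
l = 287237/3462711 (l = 7740*(1/6335) + 21787*(-1/19131) = 1548/1267 - 21787/19131 = 287237/3462711 ≈ 0.082951)
g(190) + l/((-103*((-3 + 0)*(-4) + 28))) = 9/2 + 287237/(3462711*((-103*((-3 + 0)*(-4) + 28)))) = 9/2 + 287237/(3462711*((-103*(-3*(-4) + 28)))) = 9/2 + 287237/(3462711*((-103*(12 + 28)))) = 9/2 + 287237/(3462711*((-103*40))) = 9/2 + (287237/3462711)/(-4120) = 9/2 + (287237/3462711)*(-1/4120) = 9/2 - 287237/14266369320 = 64198374703/14266369320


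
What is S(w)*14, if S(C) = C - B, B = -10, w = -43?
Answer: -462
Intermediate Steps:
S(C) = 10 + C (S(C) = C - 1*(-10) = C + 10 = 10 + C)
S(w)*14 = (10 - 43)*14 = -33*14 = -462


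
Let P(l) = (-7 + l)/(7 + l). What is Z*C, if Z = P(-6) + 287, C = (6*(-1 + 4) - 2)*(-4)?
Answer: -17536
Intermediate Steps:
P(l) = (-7 + l)/(7 + l)
C = -64 (C = (6*3 - 2)*(-4) = (18 - 2)*(-4) = 16*(-4) = -64)
Z = 274 (Z = (-7 - 6)/(7 - 6) + 287 = -13/1 + 287 = 1*(-13) + 287 = -13 + 287 = 274)
Z*C = 274*(-64) = -17536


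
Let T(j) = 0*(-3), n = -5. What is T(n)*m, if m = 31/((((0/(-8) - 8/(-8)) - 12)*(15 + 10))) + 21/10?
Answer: 0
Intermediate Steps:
T(j) = 0
m = 1093/550 (m = 31/((((0*(-⅛) - 8*(-⅛)) - 12)*25)) + 21*(⅒) = 31/((((0 + 1) - 12)*25)) + 21/10 = 31/(((1 - 12)*25)) + 21/10 = 31/((-11*25)) + 21/10 = 31/(-275) + 21/10 = 31*(-1/275) + 21/10 = -31/275 + 21/10 = 1093/550 ≈ 1.9873)
T(n)*m = 0*(1093/550) = 0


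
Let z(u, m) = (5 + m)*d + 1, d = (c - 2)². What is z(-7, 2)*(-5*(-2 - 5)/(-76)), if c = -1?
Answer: -560/19 ≈ -29.474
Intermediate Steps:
d = 9 (d = (-1 - 2)² = (-3)² = 9)
z(u, m) = 46 + 9*m (z(u, m) = (5 + m)*9 + 1 = (45 + 9*m) + 1 = 46 + 9*m)
z(-7, 2)*(-5*(-2 - 5)/(-76)) = (46 + 9*2)*(-5*(-2 - 5)/(-76)) = (46 + 18)*(-5*(-7)*(-1/76)) = 64*(35*(-1/76)) = 64*(-35/76) = -560/19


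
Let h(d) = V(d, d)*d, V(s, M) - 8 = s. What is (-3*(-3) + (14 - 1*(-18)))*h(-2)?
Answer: -492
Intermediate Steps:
V(s, M) = 8 + s
h(d) = d*(8 + d) (h(d) = (8 + d)*d = d*(8 + d))
(-3*(-3) + (14 - 1*(-18)))*h(-2) = (-3*(-3) + (14 - 1*(-18)))*(-2*(8 - 2)) = (9 + (14 + 18))*(-2*6) = (9 + 32)*(-12) = 41*(-12) = -492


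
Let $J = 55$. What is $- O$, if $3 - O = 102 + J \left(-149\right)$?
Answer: $-8096$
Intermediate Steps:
$O = 8096$ ($O = 3 - \left(102 + 55 \left(-149\right)\right) = 3 - \left(102 - 8195\right) = 3 - -8093 = 3 + 8093 = 8096$)
$- O = \left(-1\right) 8096 = -8096$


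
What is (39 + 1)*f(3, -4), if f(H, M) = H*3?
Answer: 360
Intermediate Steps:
f(H, M) = 3*H
(39 + 1)*f(3, -4) = (39 + 1)*(3*3) = 40*9 = 360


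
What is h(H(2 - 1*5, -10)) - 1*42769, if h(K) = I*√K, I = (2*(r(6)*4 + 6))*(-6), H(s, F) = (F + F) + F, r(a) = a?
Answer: -42769 - 360*I*√30 ≈ -42769.0 - 1971.8*I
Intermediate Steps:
H(s, F) = 3*F (H(s, F) = 2*F + F = 3*F)
I = -360 (I = (2*(6*4 + 6))*(-6) = (2*(24 + 6))*(-6) = (2*30)*(-6) = 60*(-6) = -360)
h(K) = -360*√K
h(H(2 - 1*5, -10)) - 1*42769 = -360*I*√30 - 1*42769 = -360*I*√30 - 42769 = -42769 - 360*I*√30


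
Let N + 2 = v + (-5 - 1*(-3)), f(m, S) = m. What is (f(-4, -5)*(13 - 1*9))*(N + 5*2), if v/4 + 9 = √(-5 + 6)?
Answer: 416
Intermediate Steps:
v = -32 (v = -36 + 4*√(-5 + 6) = -36 + 4*√1 = -36 + 4*1 = -36 + 4 = -32)
N = -36 (N = -2 + (-32 + (-5 - 1*(-3))) = -2 + (-32 + (-5 + 3)) = -2 + (-32 - 2) = -2 - 34 = -36)
(f(-4, -5)*(13 - 1*9))*(N + 5*2) = (-4*(13 - 1*9))*(-36 + 5*2) = (-4*(13 - 9))*(-36 + 10) = -4*4*(-26) = -16*(-26) = 416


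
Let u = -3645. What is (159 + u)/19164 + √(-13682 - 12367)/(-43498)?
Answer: -581/3194 - I*√26049/43498 ≈ -0.1819 - 0.0037104*I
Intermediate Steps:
(159 + u)/19164 + √(-13682 - 12367)/(-43498) = (159 - 3645)/19164 + √(-13682 - 12367)/(-43498) = -3486*1/19164 + √(-26049)*(-1/43498) = -581/3194 + (I*√26049)*(-1/43498) = -581/3194 - I*√26049/43498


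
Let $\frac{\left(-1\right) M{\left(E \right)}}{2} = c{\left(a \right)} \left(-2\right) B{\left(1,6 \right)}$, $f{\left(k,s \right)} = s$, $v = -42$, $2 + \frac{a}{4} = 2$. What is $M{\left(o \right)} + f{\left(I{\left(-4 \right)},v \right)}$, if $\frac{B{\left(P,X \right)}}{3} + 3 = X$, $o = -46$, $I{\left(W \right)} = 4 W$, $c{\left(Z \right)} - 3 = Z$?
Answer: $66$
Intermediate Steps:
$a = 0$ ($a = -8 + 4 \cdot 2 = -8 + 8 = 0$)
$c{\left(Z \right)} = 3 + Z$
$B{\left(P,X \right)} = -9 + 3 X$
$M{\left(E \right)} = 108$ ($M{\left(E \right)} = - 2 \left(3 + 0\right) \left(-2\right) \left(-9 + 3 \cdot 6\right) = - 2 \cdot 3 \left(-2\right) \left(-9 + 18\right) = - 2 \left(\left(-6\right) 9\right) = \left(-2\right) \left(-54\right) = 108$)
$M{\left(o \right)} + f{\left(I{\left(-4 \right)},v \right)} = 108 - 42 = 66$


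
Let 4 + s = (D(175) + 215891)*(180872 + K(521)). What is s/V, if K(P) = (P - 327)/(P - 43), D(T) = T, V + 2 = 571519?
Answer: 9340210160374/136592563 ≈ 68380.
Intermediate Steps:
V = 571517 (V = -2 + 571519 = 571517)
K(P) = (-327 + P)/(-43 + P)
s = 9340210160374/239 (s = -4 + (175 + 215891)*(180872 + (-327 + 521)/(-43 + 521)) = -4 + 216066*(180872 + 194/478) = -4 + 216066*(180872 + (1/478)*194) = -4 + 216066*(180872 + 97/239) = -4 + 216066*(43228505/239) = -4 + 9340210161330/239 = 9340210160374/239 ≈ 3.9080e+10)
s/V = (9340210160374/239)/571517 = (9340210160374/239)*(1/571517) = 9340210160374/136592563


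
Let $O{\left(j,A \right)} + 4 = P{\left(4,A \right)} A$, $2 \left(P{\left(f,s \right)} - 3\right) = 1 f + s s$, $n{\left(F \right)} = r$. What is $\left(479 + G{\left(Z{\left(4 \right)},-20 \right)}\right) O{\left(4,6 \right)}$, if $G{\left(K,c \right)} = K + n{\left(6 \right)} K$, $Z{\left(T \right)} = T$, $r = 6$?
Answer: $67938$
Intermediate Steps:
$n{\left(F \right)} = 6$
$P{\left(f,s \right)} = 3 + \frac{f}{2} + \frac{s^{2}}{2}$ ($P{\left(f,s \right)} = 3 + \frac{1 f + s s}{2} = 3 + \frac{f + s^{2}}{2} = 3 + \left(\frac{f}{2} + \frac{s^{2}}{2}\right) = 3 + \frac{f}{2} + \frac{s^{2}}{2}$)
$G{\left(K,c \right)} = 7 K$ ($G{\left(K,c \right)} = K + 6 K = 7 K$)
$O{\left(j,A \right)} = -4 + A \left(5 + \frac{A^{2}}{2}\right)$ ($O{\left(j,A \right)} = -4 + \left(3 + \frac{1}{2} \cdot 4 + \frac{A^{2}}{2}\right) A = -4 + \left(3 + 2 + \frac{A^{2}}{2}\right) A = -4 + \left(5 + \frac{A^{2}}{2}\right) A = -4 + A \left(5 + \frac{A^{2}}{2}\right)$)
$\left(479 + G{\left(Z{\left(4 \right)},-20 \right)}\right) O{\left(4,6 \right)} = \left(479 + 7 \cdot 4\right) \left(-4 + \frac{1}{2} \cdot 6 \left(10 + 6^{2}\right)\right) = \left(479 + 28\right) \left(-4 + \frac{1}{2} \cdot 6 \left(10 + 36\right)\right) = 507 \left(-4 + \frac{1}{2} \cdot 6 \cdot 46\right) = 507 \left(-4 + 138\right) = 507 \cdot 134 = 67938$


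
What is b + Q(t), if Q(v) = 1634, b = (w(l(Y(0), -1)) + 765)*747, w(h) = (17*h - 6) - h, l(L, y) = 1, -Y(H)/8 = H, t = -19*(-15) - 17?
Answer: 580559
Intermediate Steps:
t = 268 (t = 285 - 17 = 268)
Y(H) = -8*H
w(h) = -6 + 16*h (w(h) = (-6 + 17*h) - h = -6 + 16*h)
b = 578925 (b = ((-6 + 16*1) + 765)*747 = ((-6 + 16) + 765)*747 = (10 + 765)*747 = 775*747 = 578925)
b + Q(t) = 578925 + 1634 = 580559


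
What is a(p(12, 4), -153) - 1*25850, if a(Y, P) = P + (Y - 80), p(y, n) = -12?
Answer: -26095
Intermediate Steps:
a(Y, P) = -80 + P + Y (a(Y, P) = P + (-80 + Y) = -80 + P + Y)
a(p(12, 4), -153) - 1*25850 = (-80 - 153 - 12) - 1*25850 = -245 - 25850 = -26095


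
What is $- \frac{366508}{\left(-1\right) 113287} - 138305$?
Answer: $- \frac{15667792027}{113287} \approx -1.383 \cdot 10^{5}$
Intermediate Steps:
$- \frac{366508}{\left(-1\right) 113287} - 138305 = - \frac{366508}{-113287} - 138305 = \left(-366508\right) \left(- \frac{1}{113287}\right) - 138305 = \frac{366508}{113287} - 138305 = - \frac{15667792027}{113287}$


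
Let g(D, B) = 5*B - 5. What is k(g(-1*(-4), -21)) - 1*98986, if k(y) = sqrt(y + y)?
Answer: -98986 + 2*I*sqrt(55) ≈ -98986.0 + 14.832*I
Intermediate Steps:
g(D, B) = -5 + 5*B
k(y) = sqrt(2)*sqrt(y) (k(y) = sqrt(2*y) = sqrt(2)*sqrt(y))
k(g(-1*(-4), -21)) - 1*98986 = sqrt(2)*sqrt(-5 + 5*(-21)) - 1*98986 = sqrt(2)*sqrt(-5 - 105) - 98986 = sqrt(2)*sqrt(-110) - 98986 = sqrt(2)*(I*sqrt(110)) - 98986 = 2*I*sqrt(55) - 98986 = -98986 + 2*I*sqrt(55)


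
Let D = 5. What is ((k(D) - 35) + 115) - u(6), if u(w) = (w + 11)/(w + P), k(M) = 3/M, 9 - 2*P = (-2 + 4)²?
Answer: 393/5 ≈ 78.600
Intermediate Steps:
P = 5/2 (P = 9/2 - (-2 + 4)²/2 = 9/2 - ½*2² = 9/2 - ½*4 = 9/2 - 2 = 5/2 ≈ 2.5000)
u(w) = (11 + w)/(5/2 + w) (u(w) = (w + 11)/(w + 5/2) = (11 + w)/(5/2 + w))
((k(D) - 35) + 115) - u(6) = ((3/5 - 35) + 115) - 2*(11 + 6)/(5 + 2*6) = ((3*(⅕) - 35) + 115) - 2*17/(5 + 12) = ((⅗ - 35) + 115) - 2*17/17 = (-172/5 + 115) - 2*17/17 = 403/5 - 1*2 = 403/5 - 2 = 393/5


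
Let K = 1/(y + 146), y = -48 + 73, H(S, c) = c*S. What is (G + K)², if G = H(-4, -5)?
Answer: 11703241/29241 ≈ 400.23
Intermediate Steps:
H(S, c) = S*c
G = 20 (G = -4*(-5) = 20)
y = 25
K = 1/171 (K = 1/(25 + 146) = 1/171 ≈ 0.0058480)
(G + K)² = (20 + 1/171)² = (3421/171)² = 11703241/29241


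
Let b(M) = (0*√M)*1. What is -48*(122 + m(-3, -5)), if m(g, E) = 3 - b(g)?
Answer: -6000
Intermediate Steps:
b(M) = 0 (b(M) = 0*1 = 0)
m(g, E) = 3 (m(g, E) = 3 - 1*0 = 3 + 0 = 3)
-48*(122 + m(-3, -5)) = -48*(122 + 3) = -48*125 = -6000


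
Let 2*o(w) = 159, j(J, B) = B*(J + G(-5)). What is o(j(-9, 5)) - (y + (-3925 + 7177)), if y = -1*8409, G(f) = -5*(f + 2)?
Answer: 10473/2 ≈ 5236.5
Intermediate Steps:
G(f) = -10 - 5*f (G(f) = -5*(2 + f) = -10 - 5*f)
j(J, B) = B*(15 + J) (j(J, B) = B*(J + (-10 - 5*(-5))) = B*(J + (-10 + 25)) = B*(J + 15) = B*(15 + J))
o(w) = 159/2 (o(w) = (1/2)*159 = 159/2)
y = -8409
o(j(-9, 5)) - (y + (-3925 + 7177)) = 159/2 - (-8409 + (-3925 + 7177)) = 159/2 - (-8409 + 3252) = 159/2 - 1*(-5157) = 159/2 + 5157 = 10473/2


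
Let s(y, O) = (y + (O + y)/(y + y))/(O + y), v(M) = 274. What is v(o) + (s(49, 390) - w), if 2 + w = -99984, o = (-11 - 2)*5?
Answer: 4313390961/43022 ≈ 1.0026e+5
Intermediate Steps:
o = -65 (o = -13*5 = -65)
s(y, O) = (y + (O + y)/(2*y))/(O + y) (s(y, O) = (y + (O + y)/((2*y)))/(O + y) = (y + (O + y)*(1/(2*y)))/(O + y) = (y + (O + y)/(2*y))/(O + y))
w = -99986 (w = -2 - 99984 = -99986)
v(o) + (s(49, 390) - w) = 274 + ((½)*(390 + 49 + 2*49²)/(49*(390 + 49)) - 1*(-99986)) = 274 + ((½)*(1/49)*(390 + 49 + 2*2401)/439 + 99986) = 274 + ((½)*(1/49)*(1/439)*(390 + 49 + 4802) + 99986) = 274 + ((½)*(1/49)*(1/439)*5241 + 99986) = 274 + (5241/43022 + 99986) = 274 + 4301602933/43022 = 4313390961/43022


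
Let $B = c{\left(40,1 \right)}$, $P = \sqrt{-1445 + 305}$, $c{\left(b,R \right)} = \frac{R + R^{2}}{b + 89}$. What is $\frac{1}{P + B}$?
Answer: $\frac{129}{9485372} - \frac{16641 i \sqrt{285}}{9485372} \approx 1.36 \cdot 10^{-5} - 0.029617 i$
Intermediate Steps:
$c{\left(b,R \right)} = \frac{R + R^{2}}{89 + b}$
$P = 2 i \sqrt{285}$ ($P = \sqrt{-1140} = 2 i \sqrt{285} \approx 33.764 i$)
$B = \frac{2}{129}$ ($B = 1 \frac{1}{89 + 40} \left(1 + 1\right) = 1 \cdot \frac{1}{129} \cdot 2 = \frac{2}{129} \approx 0.015504$)
$\frac{1}{P + B} = \frac{1}{2 i \sqrt{285} + \frac{2}{129}} = \frac{1}{\frac{2}{129} + 2 i \sqrt{285}}$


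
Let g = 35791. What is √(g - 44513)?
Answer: 7*I*√178 ≈ 93.392*I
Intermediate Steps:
√(g - 44513) = √(35791 - 44513) = √(-8722) = 7*I*√178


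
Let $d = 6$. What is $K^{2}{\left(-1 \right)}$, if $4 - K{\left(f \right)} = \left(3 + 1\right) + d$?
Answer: $36$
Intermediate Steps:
$K{\left(f \right)} = -6$ ($K{\left(f \right)} = 4 - \left(\left(3 + 1\right) + 6\right) = 4 - \left(4 + 6\right) = 4 - 10 = -6$)
$K^{2}{\left(-1 \right)} = \left(-6\right)^{2} = 36$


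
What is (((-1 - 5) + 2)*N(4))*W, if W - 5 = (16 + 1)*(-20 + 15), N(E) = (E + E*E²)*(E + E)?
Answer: 174080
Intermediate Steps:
N(E) = 2*E*(E + E³) (N(E) = (E + E³)*(2*E) = 2*E*(E + E³))
W = -80 (W = 5 + (16 + 1)*(-20 + 15) = 5 + 17*(-5) = 5 - 85 = -80)
(((-1 - 5) + 2)*N(4))*W = (((-1 - 5) + 2)*(2*4²*(1 + 4²)))*(-80) = ((-6 + 2)*(2*16*(1 + 16)))*(-80) = -8*16*17*(-80) = -4*544*(-80) = -2176*(-80) = 174080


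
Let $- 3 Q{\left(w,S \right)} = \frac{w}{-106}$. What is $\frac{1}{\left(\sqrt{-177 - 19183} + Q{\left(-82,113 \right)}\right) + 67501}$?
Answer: $\frac{853243131}{57594789287042} - \frac{278091 i \sqrt{10}}{28797394643521} \approx 1.4815 \cdot 10^{-5} - 3.0538 \cdot 10^{-8} i$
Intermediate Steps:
$Q{\left(w,S \right)} = \frac{w}{318}$ ($Q{\left(w,S \right)} = - \frac{w \frac{1}{-106}}{3} = - \frac{w \left(- \frac{1}{106}\right)}{3} = - \frac{\left(- \frac{1}{106}\right) w}{3} = \frac{w}{318}$)
$\frac{1}{\left(\sqrt{-177 - 19183} + Q{\left(-82,113 \right)}\right) + 67501} = \frac{1}{\left(\sqrt{-177 - 19183} + \frac{1}{318} \left(-82\right)\right) + 67501} = \frac{1}{\left(\sqrt{-19360} - \frac{41}{159}\right) + 67501} = \frac{1}{\left(44 i \sqrt{10} - \frac{41}{159}\right) + 67501} = \frac{1}{\left(- \frac{41}{159} + 44 i \sqrt{10}\right) + 67501} = \frac{1}{\frac{10732618}{159} + 44 i \sqrt{10}}$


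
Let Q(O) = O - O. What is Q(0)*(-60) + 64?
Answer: 64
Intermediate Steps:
Q(O) = 0
Q(0)*(-60) + 64 = 0*(-60) + 64 = 0 + 64 = 64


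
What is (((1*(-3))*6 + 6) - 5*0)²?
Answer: 144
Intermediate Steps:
(((1*(-3))*6 + 6) - 5*0)² = ((-3*6 + 6) + 0)² = ((-18 + 6) + 0)² = (-12 + 0)² = (-12)² = 144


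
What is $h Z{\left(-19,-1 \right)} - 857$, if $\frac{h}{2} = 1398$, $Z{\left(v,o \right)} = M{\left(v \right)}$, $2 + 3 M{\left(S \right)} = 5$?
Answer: $1939$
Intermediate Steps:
$M{\left(S \right)} = 1$ ($M{\left(S \right)} = - \frac{2}{3} + \frac{1}{3} \cdot 5 = - \frac{2}{3} + \frac{5}{3} = 1$)
$Z{\left(v,o \right)} = 1$
$h = 2796$ ($h = 2 \cdot 1398 = 2796$)
$h Z{\left(-19,-1 \right)} - 857 = 2796 \cdot 1 - 857 = 2796 - 857 = 1939$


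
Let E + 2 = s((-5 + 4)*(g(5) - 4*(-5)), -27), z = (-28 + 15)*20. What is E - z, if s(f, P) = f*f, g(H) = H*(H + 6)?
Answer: 5883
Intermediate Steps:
g(H) = H*(6 + H)
z = -260 (z = -13*20 = -260)
s(f, P) = f²
E = 5623 (E = -2 + ((-5 + 4)*(5*(6 + 5) - 4*(-5)))² = -2 + (-(5*11 + 20))² = -2 + (-(55 + 20))² = -2 + (-1*75)² = -2 + (-75)² = -2 + 5625 = 5623)
E - z = 5623 - 1*(-260) = 5623 + 260 = 5883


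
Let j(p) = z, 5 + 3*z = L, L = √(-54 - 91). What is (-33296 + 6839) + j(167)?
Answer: -79376/3 + I*√145/3 ≈ -26459.0 + 4.0139*I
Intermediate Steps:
L = I*√145 (L = √(-145) = I*√145 ≈ 12.042*I)
z = -5/3 + I*√145/3 (z = -5/3 + (I*√145)/3 = -5/3 + I*√145/3 ≈ -1.6667 + 4.0139*I)
j(p) = -5/3 + I*√145/3
(-33296 + 6839) + j(167) = (-33296 + 6839) + (-5/3 + I*√145/3) = -26457 + (-5/3 + I*√145/3) = -79376/3 + I*√145/3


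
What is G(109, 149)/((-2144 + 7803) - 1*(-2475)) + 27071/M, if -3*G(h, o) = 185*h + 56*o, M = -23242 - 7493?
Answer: -512270219/249998490 ≈ -2.0491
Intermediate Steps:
M = -30735
G(h, o) = -185*h/3 - 56*o/3 (G(h, o) = -(185*h + 56*o)/3 = -(56*o + 185*h)/3 = -185*h/3 - 56*o/3)
G(109, 149)/((-2144 + 7803) - 1*(-2475)) + 27071/M = (-185/3*109 - 56/3*149)/((-2144 + 7803) - 1*(-2475)) + 27071/(-30735) = (-20165/3 - 8344/3)/(5659 + 2475) + 27071*(-1/30735) = -9503/8134 - 27071/30735 = -512270219/249998490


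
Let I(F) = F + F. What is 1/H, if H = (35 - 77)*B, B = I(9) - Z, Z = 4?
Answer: -1/588 ≈ -0.0017007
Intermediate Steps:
I(F) = 2*F
B = 14 (B = 2*9 - 1*4 = 18 - 4 = 14)
H = -588 (H = (35 - 77)*14 = -42*14 = -588)
1/H = 1/(-588) = -1/588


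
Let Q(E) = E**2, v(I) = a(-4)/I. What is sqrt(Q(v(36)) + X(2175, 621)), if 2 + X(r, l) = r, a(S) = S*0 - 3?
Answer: sqrt(312913)/12 ≈ 46.616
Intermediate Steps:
a(S) = -3 (a(S) = 0 - 3 = -3)
v(I) = -3/I
X(r, l) = -2 + r
sqrt(Q(v(36)) + X(2175, 621)) = sqrt((-3/36)**2 + (-2 + 2175)) = sqrt((-3*1/36)**2 + 2173) = sqrt((-1/12)**2 + 2173) = sqrt(1/144 + 2173) = sqrt(312913/144) = sqrt(312913)/12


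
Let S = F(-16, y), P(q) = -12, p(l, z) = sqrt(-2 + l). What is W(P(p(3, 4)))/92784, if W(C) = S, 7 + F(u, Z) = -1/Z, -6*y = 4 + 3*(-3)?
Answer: -41/463920 ≈ -8.8377e-5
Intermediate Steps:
y = 5/6 (y = -(4 + 3*(-3))/6 = -(4 - 9)/6 = -1/6*(-5) = 5/6 ≈ 0.83333)
F(u, Z) = -7 - 1/Z
S = -41/5 (S = -7 - 1/5/6 = -7 - 1*6/5 = -7 - 6/5 = -41/5 ≈ -8.2000)
W(C) = -41/5
W(P(p(3, 4)))/92784 = -41/5/92784 = -41/5*1/92784 = -41/463920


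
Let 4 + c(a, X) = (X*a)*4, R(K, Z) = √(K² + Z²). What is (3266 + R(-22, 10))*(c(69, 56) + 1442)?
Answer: 55175804 + 33788*√146 ≈ 5.5584e+7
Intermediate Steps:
c(a, X) = -4 + 4*X*a (c(a, X) = -4 + (X*a)*4 = -4 + 4*X*a)
(3266 + R(-22, 10))*(c(69, 56) + 1442) = (3266 + √((-22)² + 10²))*((-4 + 4*56*69) + 1442) = (3266 + √(484 + 100))*((-4 + 15456) + 1442) = (3266 + √584)*(15452 + 1442) = (3266 + 2*√146)*16894 = 55175804 + 33788*√146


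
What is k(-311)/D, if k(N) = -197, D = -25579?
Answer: 197/25579 ≈ 0.0077016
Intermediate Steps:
k(-311)/D = -197/(-25579) = -197*(-1/25579) = 197/25579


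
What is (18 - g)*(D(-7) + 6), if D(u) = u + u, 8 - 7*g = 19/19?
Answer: -136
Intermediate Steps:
g = 1 (g = 8/7 - 19/(7*19) = 8/7 - ⅐*1 = 8/7 - ⅐ = 1)
D(u) = 2*u
(18 - g)*(D(-7) + 6) = (18 - 1*1)*(2*(-7) + 6) = (18 - 1)*(-14 + 6) = 17*(-8) = -136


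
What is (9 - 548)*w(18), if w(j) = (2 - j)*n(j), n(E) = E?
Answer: 155232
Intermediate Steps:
w(j) = j*(2 - j) (w(j) = (2 - j)*j = j*(2 - j))
(9 - 548)*w(18) = (9 - 548)*(18*(2 - 1*18)) = -9702*(2 - 18) = -9702*(-16) = -539*(-288) = 155232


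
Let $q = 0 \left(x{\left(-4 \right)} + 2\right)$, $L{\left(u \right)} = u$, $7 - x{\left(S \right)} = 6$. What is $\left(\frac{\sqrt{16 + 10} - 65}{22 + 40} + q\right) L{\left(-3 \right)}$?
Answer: $\frac{195}{62} - \frac{3 \sqrt{26}}{62} \approx 2.8984$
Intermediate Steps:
$x{\left(S \right)} = 1$ ($x{\left(S \right)} = 7 - 6 = 1$)
$q = 0$ ($q = 0 \left(1 + 2\right) = 0 \cdot 3 = 0$)
$\left(\frac{\sqrt{16 + 10} - 65}{22 + 40} + q\right) L{\left(-3 \right)} = \left(\frac{\sqrt{16 + 10} - 65}{22 + 40} + 0\right) \left(-3\right) = \left(\frac{\sqrt{26} - 65}{62} + 0\right) \left(-3\right) = \left(\left(-65 + \sqrt{26}\right) \frac{1}{62} + 0\right) \left(-3\right) = \left(\left(- \frac{65}{62} + \frac{\sqrt{26}}{62}\right) + 0\right) \left(-3\right) = \left(- \frac{65}{62} + \frac{\sqrt{26}}{62}\right) \left(-3\right) = \frac{195}{62} - \frac{3 \sqrt{26}}{62}$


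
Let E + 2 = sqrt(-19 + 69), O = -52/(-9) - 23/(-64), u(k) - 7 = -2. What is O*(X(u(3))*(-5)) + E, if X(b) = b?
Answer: -89527/576 + 5*sqrt(2) ≈ -148.36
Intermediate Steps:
u(k) = 5 (u(k) = 7 - 2 = 5)
O = 3535/576 (O = -52*(-1/9) - 23*(-1/64) = 52/9 + 23/64 = 3535/576 ≈ 6.1372)
E = -2 + 5*sqrt(2) (E = -2 + sqrt(-19 + 69) = -2 + sqrt(50) = -2 + 5*sqrt(2) ≈ 5.0711)
O*(X(u(3))*(-5)) + E = 3535*(5*(-5))/576 + (-2 + 5*sqrt(2)) = (3535/576)*(-25) + (-2 + 5*sqrt(2)) = -88375/576 + (-2 + 5*sqrt(2)) = -89527/576 + 5*sqrt(2)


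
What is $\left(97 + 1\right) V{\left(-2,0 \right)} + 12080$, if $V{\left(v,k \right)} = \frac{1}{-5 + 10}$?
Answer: $\frac{60498}{5} \approx 12100.0$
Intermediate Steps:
$V{\left(v,k \right)} = \frac{1}{5}$
$\left(97 + 1\right) V{\left(-2,0 \right)} + 12080 = \left(97 + 1\right) \frac{1}{5} + 12080 = 98 \cdot \frac{1}{5} + 12080 = \frac{98}{5} + 12080 = \frac{60498}{5}$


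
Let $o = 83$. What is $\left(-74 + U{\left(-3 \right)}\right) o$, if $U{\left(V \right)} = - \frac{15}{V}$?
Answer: $-5727$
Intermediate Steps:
$\left(-74 + U{\left(-3 \right)}\right) o = \left(-74 - \frac{15}{-3}\right) 83 = \left(-74 - -5\right) 83 = \left(-74 + 5\right) 83 = \left(-69\right) 83 = -5727$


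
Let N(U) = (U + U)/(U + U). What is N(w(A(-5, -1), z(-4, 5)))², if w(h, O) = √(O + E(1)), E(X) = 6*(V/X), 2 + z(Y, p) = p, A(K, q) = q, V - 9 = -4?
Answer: 1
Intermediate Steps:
V = 5 (V = 9 - 4 = 5)
z(Y, p) = -2 + p
E(X) = 30/X (E(X) = 6*(5/X) = 30/X)
w(h, O) = √(30 + O) (w(h, O) = √(O + 30/1) = √(O + 30*1) = √(O + 30) = √(30 + O))
N(U) = 1 (N(U) = (2*U)/((2*U)) = (2*U)*(1/(2*U)) = 1)
N(w(A(-5, -1), z(-4, 5)))² = 1² = 1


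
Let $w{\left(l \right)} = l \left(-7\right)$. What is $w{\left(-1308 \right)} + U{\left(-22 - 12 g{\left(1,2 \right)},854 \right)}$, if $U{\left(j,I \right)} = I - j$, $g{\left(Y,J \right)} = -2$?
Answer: $10008$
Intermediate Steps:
$w{\left(l \right)} = - 7 l$
$w{\left(-1308 \right)} + U{\left(-22 - 12 g{\left(1,2 \right)},854 \right)} = \left(-7\right) \left(-1308\right) + \left(854 - \left(-22 - -24\right)\right) = 9156 + \left(854 - \left(-22 + 24\right)\right) = 9156 + \left(854 - 2\right) = 9156 + 852 = 10008$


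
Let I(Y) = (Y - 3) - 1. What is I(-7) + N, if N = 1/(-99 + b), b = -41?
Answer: -1541/140 ≈ -11.007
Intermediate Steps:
N = -1/140 (N = 1/(-99 - 41) = 1/(-140) = -1/140 ≈ -0.0071429)
I(Y) = -4 + Y (I(Y) = (-3 + Y) - 1 = -4 + Y)
I(-7) + N = (-4 - 7) - 1/140 = -11 - 1/140 = -1541/140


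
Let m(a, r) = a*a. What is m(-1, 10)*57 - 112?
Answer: -55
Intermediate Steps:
m(a, r) = a²
m(-1, 10)*57 - 112 = (-1)²*57 - 112 = 1*57 - 112 = 57 - 112 = -55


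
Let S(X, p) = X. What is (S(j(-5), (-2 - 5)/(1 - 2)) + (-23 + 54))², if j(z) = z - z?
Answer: 961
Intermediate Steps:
j(z) = 0
(S(j(-5), (-2 - 5)/(1 - 2)) + (-23 + 54))² = (0 + (-23 + 54))² = (0 + 31)² = 31² = 961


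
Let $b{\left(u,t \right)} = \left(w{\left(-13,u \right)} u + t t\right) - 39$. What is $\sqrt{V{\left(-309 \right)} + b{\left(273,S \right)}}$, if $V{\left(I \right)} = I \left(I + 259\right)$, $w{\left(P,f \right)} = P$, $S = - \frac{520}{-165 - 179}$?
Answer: $\frac{\sqrt{21937063}}{43} \approx 108.92$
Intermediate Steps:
$S = \frac{65}{43}$ ($S = - \frac{520}{-344} = \left(-520\right) \left(- \frac{1}{344}\right) = \frac{65}{43} \approx 1.5116$)
$b{\left(u,t \right)} = -39 + t^{2} - 13 u$ ($b{\left(u,t \right)} = \left(- 13 u + t t\right) - 39 = \left(- 13 u + t^{2}\right) - 39 = \left(t^{2} - 13 u\right) - 39 = -39 + t^{2} - 13 u$)
$V{\left(I \right)} = I \left(259 + I\right)$
$\sqrt{V{\left(-309 \right)} + b{\left(273,S \right)}} = \sqrt{- 309 \left(259 - 309\right) - \left(3588 - \frac{4225}{1849}\right)} = \sqrt{\left(-309\right) \left(-50\right) - \frac{6629987}{1849}} = \sqrt{15450 - \frac{6629987}{1849}} = \sqrt{\frac{21937063}{1849}} = \frac{\sqrt{21937063}}{43}$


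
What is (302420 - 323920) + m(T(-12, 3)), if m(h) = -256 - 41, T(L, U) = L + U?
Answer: -21797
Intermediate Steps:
m(h) = -297
(302420 - 323920) + m(T(-12, 3)) = (302420 - 323920) - 297 = -21500 - 297 = -21797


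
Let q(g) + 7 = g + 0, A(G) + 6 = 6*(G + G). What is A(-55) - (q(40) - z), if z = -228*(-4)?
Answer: 213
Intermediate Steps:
A(G) = -6 + 12*G (A(G) = -6 + 6*(G + G) = -6 + 6*(2*G) = -6 + 12*G)
q(g) = -7 + g (q(g) = -7 + (g + 0) = -7 + g)
z = 912
A(-55) - (q(40) - z) = (-6 + 12*(-55)) - ((-7 + 40) - 1*912) = (-6 - 660) - (33 - 912) = -666 - 1*(-879) = -666 + 879 = 213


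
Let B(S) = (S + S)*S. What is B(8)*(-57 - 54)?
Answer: -14208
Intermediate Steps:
B(S) = 2*S² (B(S) = (2*S)*S = 2*S²)
B(8)*(-57 - 54) = (2*8²)*(-57 - 54) = (2*64)*(-111) = 128*(-111) = -14208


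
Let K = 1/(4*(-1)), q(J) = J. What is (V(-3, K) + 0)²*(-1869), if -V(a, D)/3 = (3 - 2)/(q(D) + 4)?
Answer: -29904/25 ≈ -1196.2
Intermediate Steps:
K = -¼ (K = 1/(-4) = -¼ ≈ -0.25000)
V(a, D) = -3/(4 + D) (V(a, D) = -3*(3 - 2)/(D + 4) = -3/(4 + D))
(V(-3, K) + 0)²*(-1869) = (-3/(4 - ¼) + 0)²*(-1869) = (-3/15/4 + 0)²*(-1869) = (-3*4/15 + 0)²*(-1869) = (-⅘ + 0)²*(-1869) = (-⅘)²*(-1869) = (16/25)*(-1869) = -29904/25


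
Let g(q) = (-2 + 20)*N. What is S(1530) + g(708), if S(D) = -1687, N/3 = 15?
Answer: -877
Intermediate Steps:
N = 45 (N = 3*15 = 45)
g(q) = 810 (g(q) = (-2 + 20)*45 = 18*45 = 810)
S(1530) + g(708) = -1687 + 810 = -877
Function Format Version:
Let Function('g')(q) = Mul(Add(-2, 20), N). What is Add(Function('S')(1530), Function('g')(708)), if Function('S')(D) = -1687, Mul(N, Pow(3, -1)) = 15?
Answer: -877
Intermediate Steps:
N = 45 (N = Mul(3, 15) = 45)
Function('g')(q) = 810 (Function('g')(q) = Mul(Add(-2, 20), 45) = Mul(18, 45) = 810)
Add(Function('S')(1530), Function('g')(708)) = Add(-1687, 810) = -877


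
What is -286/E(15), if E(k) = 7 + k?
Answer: -13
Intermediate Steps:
-286/E(15) = -286/(7 + 15) = -286/22 = -286*1/22 = -13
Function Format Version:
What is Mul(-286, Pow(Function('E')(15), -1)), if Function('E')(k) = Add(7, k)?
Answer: -13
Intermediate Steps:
Mul(-286, Pow(Function('E')(15), -1)) = Mul(-286, Pow(Add(7, 15), -1)) = Mul(-286, Pow(22, -1)) = Mul(-286, Rational(1, 22)) = -13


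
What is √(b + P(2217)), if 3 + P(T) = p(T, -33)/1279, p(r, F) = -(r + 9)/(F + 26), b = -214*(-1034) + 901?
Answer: 4*√22715109066/1279 ≈ 471.35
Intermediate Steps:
b = 222177 (b = 221276 + 901 = 222177)
p(r, F) = -(9 + r)/(26 + F)
P(T) = -26850/8953 + T/8953 (P(T) = -3 + ((-9 - T)/(26 - 33))/1279 = -3 + ((-9 - T)/(-7))*(1/1279) = -3 - (-9 - T)/7*(1/1279) = -3 + (9/7 + T/7)*(1/1279) = -3 + (9/8953 + T/8953) = -26850/8953 + T/8953)
√(b + P(2217)) = √(222177 + (-26850/8953 + (1/8953)*2217)) = √(222177 + (-26850/8953 + 2217/8953)) = √(222177 - 3519/1279) = √(284160864/1279) = 4*√22715109066/1279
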